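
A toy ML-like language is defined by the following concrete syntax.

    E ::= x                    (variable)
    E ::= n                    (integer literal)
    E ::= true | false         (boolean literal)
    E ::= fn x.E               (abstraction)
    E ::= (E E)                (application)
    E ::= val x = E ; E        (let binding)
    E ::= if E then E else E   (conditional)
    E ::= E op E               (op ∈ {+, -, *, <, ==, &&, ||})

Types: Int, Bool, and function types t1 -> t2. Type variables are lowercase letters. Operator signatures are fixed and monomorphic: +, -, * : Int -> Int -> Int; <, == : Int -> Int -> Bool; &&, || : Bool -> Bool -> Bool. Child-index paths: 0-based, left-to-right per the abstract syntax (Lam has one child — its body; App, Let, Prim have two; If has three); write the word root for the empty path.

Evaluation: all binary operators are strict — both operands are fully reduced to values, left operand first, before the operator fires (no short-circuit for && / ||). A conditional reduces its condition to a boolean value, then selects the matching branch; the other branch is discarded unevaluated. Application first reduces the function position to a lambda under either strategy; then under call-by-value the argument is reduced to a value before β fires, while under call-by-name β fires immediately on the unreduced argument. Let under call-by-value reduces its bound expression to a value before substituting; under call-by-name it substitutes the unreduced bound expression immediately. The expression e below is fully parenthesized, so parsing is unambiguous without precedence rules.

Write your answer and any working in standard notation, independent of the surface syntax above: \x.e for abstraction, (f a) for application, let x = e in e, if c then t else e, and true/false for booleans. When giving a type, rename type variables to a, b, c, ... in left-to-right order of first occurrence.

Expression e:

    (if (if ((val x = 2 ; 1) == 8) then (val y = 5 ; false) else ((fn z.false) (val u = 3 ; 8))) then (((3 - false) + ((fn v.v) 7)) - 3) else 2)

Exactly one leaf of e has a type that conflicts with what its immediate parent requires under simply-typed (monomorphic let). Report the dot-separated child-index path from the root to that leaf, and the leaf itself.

Derivation:
let x : Int
  unify Int ~ Int
  unify Int ~ Int
  unify Bool ~ Bool
let y : Int
\z._ : a -> Bool
let u : Int
  unify a -> Bool ~ Int -> b
  unify a ~ Int
  unify Bool ~ b
_ _ : Bool
  unify Bool ~ Bool
  unify Bool ~ Bool
  unify Int ~ Int
  unify Bool ~ Int
  FAIL: mismatch Bool ~ Int

Answer: 1.0.0.1 : false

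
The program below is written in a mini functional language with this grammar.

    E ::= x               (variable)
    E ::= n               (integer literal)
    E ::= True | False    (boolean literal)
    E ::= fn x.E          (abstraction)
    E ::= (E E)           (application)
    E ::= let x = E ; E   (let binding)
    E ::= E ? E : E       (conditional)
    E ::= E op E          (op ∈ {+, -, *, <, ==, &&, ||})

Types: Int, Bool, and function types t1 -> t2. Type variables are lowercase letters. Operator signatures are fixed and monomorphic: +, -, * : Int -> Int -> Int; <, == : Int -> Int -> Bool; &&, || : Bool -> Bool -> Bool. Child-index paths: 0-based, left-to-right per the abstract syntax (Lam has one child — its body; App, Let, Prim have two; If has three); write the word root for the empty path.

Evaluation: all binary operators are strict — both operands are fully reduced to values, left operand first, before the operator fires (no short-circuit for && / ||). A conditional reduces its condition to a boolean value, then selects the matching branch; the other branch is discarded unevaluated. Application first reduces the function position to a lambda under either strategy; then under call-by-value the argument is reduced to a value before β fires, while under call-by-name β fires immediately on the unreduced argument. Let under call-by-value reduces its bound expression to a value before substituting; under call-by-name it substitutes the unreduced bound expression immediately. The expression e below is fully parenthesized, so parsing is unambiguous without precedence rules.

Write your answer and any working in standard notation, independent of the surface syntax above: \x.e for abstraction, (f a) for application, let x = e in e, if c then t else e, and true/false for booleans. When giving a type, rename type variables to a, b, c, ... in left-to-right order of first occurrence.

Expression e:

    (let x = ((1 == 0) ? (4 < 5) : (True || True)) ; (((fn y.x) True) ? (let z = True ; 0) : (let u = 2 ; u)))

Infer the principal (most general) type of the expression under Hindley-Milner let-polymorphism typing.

Trace:
  unify Int ~ Int
  unify Int ~ Int
  unify Bool ~ Bool
  unify Int ~ Int
  unify Int ~ Int
  unify Bool ~ Bool
  unify Bool ~ Bool
  unify Bool ~ Bool
let x : Bool
x : Bool
\y._ : a -> Bool
  unify a -> Bool ~ Bool -> b
  unify a ~ Bool
  unify Bool ~ b
_ _ : Bool
  unify Bool ~ Bool
let z : Bool
let u : Int
u : Int
  unify Int ~ Int

Answer: Int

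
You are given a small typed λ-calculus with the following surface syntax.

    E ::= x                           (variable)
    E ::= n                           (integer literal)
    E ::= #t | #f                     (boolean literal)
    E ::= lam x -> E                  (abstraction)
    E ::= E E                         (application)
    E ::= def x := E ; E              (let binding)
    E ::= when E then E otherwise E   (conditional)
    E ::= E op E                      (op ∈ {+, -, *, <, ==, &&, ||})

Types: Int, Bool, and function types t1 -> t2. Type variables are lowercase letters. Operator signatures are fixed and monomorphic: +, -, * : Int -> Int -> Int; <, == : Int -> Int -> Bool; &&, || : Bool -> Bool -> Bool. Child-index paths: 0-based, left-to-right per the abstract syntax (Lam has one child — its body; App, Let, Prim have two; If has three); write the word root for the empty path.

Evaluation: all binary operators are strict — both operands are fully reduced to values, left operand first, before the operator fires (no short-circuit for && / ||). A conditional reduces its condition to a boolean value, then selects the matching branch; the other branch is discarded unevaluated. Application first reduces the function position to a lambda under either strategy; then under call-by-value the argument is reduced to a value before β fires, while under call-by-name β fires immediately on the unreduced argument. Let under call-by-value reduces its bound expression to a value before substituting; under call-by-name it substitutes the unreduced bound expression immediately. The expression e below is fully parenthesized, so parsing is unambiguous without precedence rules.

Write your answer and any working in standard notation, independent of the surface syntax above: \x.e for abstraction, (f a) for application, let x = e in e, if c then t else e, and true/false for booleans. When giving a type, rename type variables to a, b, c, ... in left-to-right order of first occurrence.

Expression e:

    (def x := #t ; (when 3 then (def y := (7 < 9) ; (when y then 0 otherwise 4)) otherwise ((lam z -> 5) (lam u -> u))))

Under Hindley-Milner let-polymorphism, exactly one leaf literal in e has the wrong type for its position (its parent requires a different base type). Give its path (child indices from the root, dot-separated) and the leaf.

Answer: 1.0 : 3

Trace:
let x : Bool
  unify Int ~ Bool
  FAIL: mismatch Int ~ Bool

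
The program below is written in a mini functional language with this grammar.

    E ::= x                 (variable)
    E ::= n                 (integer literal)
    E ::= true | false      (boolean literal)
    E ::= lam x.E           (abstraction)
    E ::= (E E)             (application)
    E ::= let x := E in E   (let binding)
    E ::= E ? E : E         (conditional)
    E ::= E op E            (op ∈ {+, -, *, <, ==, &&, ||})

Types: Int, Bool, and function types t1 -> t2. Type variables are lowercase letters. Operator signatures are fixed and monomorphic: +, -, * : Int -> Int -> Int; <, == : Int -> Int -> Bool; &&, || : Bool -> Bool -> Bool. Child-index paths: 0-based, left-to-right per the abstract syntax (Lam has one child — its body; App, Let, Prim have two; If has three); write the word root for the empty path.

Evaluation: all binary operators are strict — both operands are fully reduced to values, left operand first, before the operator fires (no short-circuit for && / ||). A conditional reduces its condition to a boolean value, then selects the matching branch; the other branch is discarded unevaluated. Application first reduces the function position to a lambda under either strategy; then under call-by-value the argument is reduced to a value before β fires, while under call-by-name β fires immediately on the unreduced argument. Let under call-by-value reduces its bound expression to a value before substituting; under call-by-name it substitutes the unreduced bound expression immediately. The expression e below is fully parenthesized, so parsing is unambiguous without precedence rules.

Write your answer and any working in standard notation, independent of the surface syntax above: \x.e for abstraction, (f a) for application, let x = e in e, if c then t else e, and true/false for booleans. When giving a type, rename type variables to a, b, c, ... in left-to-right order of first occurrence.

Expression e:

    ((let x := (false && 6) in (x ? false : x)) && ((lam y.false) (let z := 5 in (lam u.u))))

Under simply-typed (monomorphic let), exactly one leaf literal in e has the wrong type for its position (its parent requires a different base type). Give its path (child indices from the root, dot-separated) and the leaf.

Derivation:
  unify Bool ~ Bool
  unify Int ~ Bool
  FAIL: mismatch Int ~ Bool

Answer: 0.0.1 : 6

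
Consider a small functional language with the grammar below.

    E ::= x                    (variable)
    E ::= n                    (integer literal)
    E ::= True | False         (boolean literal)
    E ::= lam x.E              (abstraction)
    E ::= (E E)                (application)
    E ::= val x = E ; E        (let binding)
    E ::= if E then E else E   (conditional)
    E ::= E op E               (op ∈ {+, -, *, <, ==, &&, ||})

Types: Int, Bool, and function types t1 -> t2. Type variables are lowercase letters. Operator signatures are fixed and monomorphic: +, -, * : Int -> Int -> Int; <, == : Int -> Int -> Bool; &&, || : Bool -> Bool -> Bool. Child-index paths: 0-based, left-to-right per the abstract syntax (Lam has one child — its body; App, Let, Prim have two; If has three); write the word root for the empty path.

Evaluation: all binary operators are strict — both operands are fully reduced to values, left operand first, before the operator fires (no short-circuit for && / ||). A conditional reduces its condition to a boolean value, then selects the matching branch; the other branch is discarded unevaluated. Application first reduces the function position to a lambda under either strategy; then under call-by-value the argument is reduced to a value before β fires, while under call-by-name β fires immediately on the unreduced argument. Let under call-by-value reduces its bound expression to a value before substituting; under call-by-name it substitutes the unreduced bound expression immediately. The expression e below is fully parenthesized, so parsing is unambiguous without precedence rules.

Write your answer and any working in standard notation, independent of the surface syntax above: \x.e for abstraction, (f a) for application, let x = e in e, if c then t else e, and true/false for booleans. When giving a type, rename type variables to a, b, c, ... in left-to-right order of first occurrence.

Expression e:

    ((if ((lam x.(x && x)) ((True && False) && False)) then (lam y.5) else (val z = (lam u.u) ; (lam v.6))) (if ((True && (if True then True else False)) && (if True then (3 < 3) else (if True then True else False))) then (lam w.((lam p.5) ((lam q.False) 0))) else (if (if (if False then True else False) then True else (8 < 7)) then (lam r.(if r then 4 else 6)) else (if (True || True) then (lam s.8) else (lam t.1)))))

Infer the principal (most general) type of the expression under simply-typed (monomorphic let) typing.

Working:
x : a
  unify a ~ Bool
x : Bool
  unify Bool ~ Bool
\x._ : Bool -> Bool
  unify Bool ~ Bool
  unify Bool ~ Bool
  unify Bool ~ Bool
  unify Bool ~ Bool
  unify Bool -> Bool ~ Bool -> b
  unify Bool ~ Bool
  unify Bool ~ b
_ _ : Bool
  unify Bool ~ Bool
\y._ : c -> Int
u : d
\u._ : d -> d
let z : d -> d
\v._ : e -> Int
  unify c -> Int ~ e -> Int
  unify c ~ e
  unify Int ~ Int
  unify Bool ~ Bool
  unify Bool ~ Bool
  unify Bool ~ Bool
  unify Bool ~ Bool
  unify Bool ~ Bool
  unify Bool ~ Bool
  unify Int ~ Int
  unify Int ~ Int
  unify Bool ~ Bool
  unify Bool ~ Bool
  unify Bool ~ Bool
  unify Bool ~ Bool
  unify Bool ~ Bool
\p._ : g -> Int
\q._ : h -> Bool
  unify h -> Bool ~ Int -> i
  unify h ~ Int
  unify Bool ~ i
_ _ : Bool
  unify g -> Int ~ Bool -> j
  unify g ~ Bool
  unify Int ~ j
_ _ : Int
\w._ : f -> Int
  unify Bool ~ Bool
  unify Bool ~ Bool
  unify Bool ~ Bool
  unify Int ~ Int
  unify Int ~ Int
  unify Bool ~ Bool
  unify Bool ~ Bool
r : k
  unify k ~ Bool
  unify Int ~ Int
\r._ : Bool -> Int
  unify Bool ~ Bool
  unify Bool ~ Bool
  unify Bool ~ Bool
\s._ : l -> Int
\t._ : m -> Int
  unify l -> Int ~ m -> Int
  unify l ~ m
  unify Int ~ Int
  unify Bool -> Int ~ m -> Int
  unify Bool ~ m
  unify Int ~ Int
  unify f -> Int ~ Bool -> Int
  unify f ~ Bool
  unify Int ~ Int
  unify e -> Int ~ (Bool -> Int) -> n
  unify e ~ Bool -> Int
  unify Int ~ n
_ _ : Int

Answer: Int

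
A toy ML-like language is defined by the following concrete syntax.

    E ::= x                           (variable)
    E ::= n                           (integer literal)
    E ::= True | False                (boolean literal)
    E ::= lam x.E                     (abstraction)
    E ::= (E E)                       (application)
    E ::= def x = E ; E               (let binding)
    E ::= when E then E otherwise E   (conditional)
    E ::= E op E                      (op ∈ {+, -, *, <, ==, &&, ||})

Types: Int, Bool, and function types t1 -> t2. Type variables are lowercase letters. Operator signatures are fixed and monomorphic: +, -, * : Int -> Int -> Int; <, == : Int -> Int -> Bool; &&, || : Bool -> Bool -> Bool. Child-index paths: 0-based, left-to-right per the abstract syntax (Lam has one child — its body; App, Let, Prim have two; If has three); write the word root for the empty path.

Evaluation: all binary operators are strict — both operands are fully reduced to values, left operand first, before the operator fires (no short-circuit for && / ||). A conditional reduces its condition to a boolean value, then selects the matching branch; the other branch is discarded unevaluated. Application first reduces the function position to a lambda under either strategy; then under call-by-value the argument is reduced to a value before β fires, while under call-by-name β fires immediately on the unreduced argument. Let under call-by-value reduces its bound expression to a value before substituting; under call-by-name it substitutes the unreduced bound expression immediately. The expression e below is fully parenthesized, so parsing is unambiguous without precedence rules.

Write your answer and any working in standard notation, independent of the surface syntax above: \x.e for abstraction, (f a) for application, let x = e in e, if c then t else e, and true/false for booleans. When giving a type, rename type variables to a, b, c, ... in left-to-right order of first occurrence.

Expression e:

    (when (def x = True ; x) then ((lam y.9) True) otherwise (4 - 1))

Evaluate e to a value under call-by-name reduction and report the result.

Answer: 9

Trace:
step 0: (if (let x = true in x) then ((\y.9) true) else (4 - 1))
step 1: [let@0] (if true then ((\y.9) true) else (4 - 1))
step 2: [if@root] ((\y.9) true)
step 3: [beta@root] 9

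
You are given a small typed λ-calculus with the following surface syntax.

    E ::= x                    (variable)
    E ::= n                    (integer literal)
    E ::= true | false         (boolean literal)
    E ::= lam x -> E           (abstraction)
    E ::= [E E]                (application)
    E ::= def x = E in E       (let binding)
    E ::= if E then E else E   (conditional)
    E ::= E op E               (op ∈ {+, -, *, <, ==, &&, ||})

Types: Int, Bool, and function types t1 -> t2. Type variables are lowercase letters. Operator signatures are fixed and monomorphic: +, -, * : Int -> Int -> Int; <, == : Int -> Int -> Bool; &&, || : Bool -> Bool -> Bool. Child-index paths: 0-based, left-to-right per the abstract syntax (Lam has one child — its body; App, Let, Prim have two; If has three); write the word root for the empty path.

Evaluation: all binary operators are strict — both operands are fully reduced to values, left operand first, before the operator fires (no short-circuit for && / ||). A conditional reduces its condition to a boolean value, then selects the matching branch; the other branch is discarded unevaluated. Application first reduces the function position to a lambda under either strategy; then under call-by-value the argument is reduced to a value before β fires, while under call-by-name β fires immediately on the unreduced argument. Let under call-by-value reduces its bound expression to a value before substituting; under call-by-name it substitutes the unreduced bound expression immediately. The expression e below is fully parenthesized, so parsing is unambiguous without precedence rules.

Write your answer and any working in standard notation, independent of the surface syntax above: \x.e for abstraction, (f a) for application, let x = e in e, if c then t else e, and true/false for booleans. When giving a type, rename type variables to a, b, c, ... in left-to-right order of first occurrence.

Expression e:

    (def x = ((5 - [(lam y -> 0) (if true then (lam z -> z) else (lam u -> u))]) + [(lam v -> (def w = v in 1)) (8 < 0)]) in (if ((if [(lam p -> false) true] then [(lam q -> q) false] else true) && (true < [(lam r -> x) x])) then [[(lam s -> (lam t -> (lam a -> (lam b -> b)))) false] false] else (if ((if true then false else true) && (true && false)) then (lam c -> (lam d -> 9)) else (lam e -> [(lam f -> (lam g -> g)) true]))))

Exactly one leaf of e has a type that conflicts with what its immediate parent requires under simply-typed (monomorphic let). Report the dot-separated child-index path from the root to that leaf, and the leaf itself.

Answer: 1.0.1.0 : true

Working:
  unify Int ~ Int
\y._ : a -> Int
  unify Bool ~ Bool
z : b
\z._ : b -> b
u : c
\u._ : c -> c
  unify b -> b ~ c -> c
  unify b ~ c
  unify c ~ c
  unify a -> Int ~ (c -> c) -> d
  unify a ~ c -> c
  unify Int ~ d
_ _ : Int
  unify Int ~ Int
  unify Int ~ Int
v : e
let w : e
\v._ : e -> Int
  unify Int ~ Int
  unify Int ~ Int
  unify e -> Int ~ Bool -> f
  unify e ~ Bool
  unify Int ~ f
_ _ : Int
  unify Int ~ Int
let x : Int
\p._ : g -> Bool
  unify g -> Bool ~ Bool -> h
  unify g ~ Bool
  unify Bool ~ h
_ _ : Bool
  unify Bool ~ Bool
q : i
\q._ : i -> i
  unify i -> i ~ Bool -> j
  unify i ~ Bool
  unify Bool ~ j
_ _ : Bool
  unify Bool ~ Bool
  unify Bool ~ Bool
  unify Bool ~ Int
  FAIL: mismatch Bool ~ Int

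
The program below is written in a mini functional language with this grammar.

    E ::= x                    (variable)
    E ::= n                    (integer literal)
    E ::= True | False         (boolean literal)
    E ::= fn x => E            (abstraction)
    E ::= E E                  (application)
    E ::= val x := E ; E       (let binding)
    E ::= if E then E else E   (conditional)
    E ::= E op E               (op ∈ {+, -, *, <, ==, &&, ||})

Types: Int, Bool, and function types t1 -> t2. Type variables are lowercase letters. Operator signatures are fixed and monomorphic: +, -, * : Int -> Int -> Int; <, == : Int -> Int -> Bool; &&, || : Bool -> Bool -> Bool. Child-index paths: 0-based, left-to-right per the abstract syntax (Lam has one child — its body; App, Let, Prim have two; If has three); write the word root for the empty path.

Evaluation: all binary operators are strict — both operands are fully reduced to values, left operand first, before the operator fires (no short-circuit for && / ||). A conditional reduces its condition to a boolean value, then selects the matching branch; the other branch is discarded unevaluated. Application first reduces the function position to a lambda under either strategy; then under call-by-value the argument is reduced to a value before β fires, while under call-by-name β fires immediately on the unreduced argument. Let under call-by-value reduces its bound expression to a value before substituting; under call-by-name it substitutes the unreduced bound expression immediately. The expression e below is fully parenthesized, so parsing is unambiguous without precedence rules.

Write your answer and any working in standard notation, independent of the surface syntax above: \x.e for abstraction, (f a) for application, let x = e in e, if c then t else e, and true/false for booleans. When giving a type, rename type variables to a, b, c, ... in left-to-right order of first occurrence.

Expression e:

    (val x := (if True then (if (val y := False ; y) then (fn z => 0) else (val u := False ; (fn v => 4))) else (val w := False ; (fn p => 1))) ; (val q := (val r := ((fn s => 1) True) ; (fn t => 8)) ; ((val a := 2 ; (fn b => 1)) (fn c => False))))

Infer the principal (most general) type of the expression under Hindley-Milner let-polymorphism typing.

Answer: Int

Trace:
  unify Bool ~ Bool
let y : Bool
y : Bool
  unify Bool ~ Bool
\z._ : a -> Int
let u : Bool
\v._ : b -> Int
  unify a -> Int ~ b -> Int
  unify a ~ b
  unify Int ~ Int
let w : Bool
\p._ : c -> Int
  unify b -> Int ~ c -> Int
  unify b ~ c
  unify Int ~ Int
let x : forall. c -> Int
\s._ : d -> Int
  unify d -> Int ~ Bool -> e
  unify d ~ Bool
  unify Int ~ e
_ _ : Int
let r : Int
\t._ : f -> Int
let q : forall. f -> Int
let a : Int
\b._ : g -> Int
\c._ : h -> Bool
  unify g -> Int ~ (h -> Bool) -> i
  unify g ~ h -> Bool
  unify Int ~ i
_ _ : Int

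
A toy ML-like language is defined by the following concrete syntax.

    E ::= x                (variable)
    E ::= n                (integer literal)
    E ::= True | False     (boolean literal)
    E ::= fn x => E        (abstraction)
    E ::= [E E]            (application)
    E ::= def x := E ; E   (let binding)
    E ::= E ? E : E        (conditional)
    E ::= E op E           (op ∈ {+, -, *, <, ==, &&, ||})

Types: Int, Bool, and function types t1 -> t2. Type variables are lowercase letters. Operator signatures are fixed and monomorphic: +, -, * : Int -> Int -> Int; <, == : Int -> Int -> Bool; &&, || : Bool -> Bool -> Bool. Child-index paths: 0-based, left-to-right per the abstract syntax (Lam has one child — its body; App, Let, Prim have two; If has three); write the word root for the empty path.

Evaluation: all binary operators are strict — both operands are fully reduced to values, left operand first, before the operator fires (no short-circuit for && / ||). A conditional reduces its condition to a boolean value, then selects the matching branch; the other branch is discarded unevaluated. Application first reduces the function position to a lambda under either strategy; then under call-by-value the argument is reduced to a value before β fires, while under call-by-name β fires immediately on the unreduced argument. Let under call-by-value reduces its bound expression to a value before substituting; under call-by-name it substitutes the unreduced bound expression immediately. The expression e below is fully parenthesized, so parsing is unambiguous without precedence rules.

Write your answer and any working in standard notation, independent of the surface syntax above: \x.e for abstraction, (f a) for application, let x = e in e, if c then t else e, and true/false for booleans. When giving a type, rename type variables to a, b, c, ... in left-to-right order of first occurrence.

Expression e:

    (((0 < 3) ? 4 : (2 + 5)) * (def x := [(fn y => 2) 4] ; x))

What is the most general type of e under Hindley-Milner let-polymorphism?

Derivation:
  unify Int ~ Int
  unify Int ~ Int
  unify Bool ~ Bool
  unify Int ~ Int
  unify Int ~ Int
  unify Int ~ Int
  unify Int ~ Int
\y._ : a -> Int
  unify a -> Int ~ Int -> b
  unify a ~ Int
  unify Int ~ b
_ _ : Int
let x : Int
x : Int
  unify Int ~ Int

Answer: Int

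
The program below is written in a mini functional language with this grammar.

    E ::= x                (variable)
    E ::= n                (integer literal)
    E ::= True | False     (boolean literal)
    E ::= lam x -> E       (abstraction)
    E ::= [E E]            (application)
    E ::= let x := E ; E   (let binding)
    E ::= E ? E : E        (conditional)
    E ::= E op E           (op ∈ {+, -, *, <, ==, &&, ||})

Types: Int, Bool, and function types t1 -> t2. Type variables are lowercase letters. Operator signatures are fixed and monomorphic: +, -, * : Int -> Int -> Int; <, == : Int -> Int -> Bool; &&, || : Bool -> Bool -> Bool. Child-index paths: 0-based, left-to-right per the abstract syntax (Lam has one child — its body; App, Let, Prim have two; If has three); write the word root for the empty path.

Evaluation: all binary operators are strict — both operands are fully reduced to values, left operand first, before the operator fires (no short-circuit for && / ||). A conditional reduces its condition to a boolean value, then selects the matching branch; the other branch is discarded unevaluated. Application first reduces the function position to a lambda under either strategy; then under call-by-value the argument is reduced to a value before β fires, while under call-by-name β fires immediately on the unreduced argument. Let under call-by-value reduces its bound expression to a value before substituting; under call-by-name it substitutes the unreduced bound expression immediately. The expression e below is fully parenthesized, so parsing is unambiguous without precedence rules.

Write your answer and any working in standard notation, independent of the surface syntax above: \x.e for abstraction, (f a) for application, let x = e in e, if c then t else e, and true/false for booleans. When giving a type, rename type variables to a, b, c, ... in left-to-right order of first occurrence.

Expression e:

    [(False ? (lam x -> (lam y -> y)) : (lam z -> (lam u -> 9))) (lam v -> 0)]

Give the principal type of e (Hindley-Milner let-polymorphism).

Working:
  unify Bool ~ Bool
y : b
\y._ : b -> b
\x._ : a -> b -> b
\u._ : d -> Int
\z._ : c -> d -> Int
  unify a -> b -> b ~ c -> d -> Int
  unify a ~ c
  unify b -> b ~ d -> Int
  unify b ~ d
  unify d ~ Int
\v._ : e -> Int
  unify c -> Int -> Int ~ (e -> Int) -> f
  unify c ~ e -> Int
  unify Int -> Int ~ f
_ _ : Int -> Int

Answer: Int -> Int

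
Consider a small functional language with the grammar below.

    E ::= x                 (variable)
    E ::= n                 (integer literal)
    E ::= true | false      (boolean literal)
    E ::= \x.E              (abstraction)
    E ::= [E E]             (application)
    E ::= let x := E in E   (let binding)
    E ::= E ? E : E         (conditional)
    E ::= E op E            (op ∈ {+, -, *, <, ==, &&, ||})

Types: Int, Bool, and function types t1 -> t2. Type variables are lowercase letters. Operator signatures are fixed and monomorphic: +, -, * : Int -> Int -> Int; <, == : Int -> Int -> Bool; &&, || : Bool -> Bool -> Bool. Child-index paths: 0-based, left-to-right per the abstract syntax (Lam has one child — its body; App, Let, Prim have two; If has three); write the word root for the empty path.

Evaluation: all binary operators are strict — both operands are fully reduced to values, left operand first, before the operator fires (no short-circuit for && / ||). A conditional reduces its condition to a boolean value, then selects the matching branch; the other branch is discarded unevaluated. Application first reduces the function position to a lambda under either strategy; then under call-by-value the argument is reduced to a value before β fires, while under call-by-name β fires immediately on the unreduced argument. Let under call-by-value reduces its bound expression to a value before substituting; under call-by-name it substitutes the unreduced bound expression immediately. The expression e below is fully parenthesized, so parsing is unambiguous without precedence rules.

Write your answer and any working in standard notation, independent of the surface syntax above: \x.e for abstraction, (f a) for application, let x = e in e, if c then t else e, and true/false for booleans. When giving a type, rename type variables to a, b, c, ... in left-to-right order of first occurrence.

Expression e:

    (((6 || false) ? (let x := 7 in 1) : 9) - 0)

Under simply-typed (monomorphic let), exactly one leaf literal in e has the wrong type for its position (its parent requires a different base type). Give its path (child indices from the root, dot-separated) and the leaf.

Answer: 0.0.0 : 6

Derivation:
  unify Int ~ Bool
  FAIL: mismatch Int ~ Bool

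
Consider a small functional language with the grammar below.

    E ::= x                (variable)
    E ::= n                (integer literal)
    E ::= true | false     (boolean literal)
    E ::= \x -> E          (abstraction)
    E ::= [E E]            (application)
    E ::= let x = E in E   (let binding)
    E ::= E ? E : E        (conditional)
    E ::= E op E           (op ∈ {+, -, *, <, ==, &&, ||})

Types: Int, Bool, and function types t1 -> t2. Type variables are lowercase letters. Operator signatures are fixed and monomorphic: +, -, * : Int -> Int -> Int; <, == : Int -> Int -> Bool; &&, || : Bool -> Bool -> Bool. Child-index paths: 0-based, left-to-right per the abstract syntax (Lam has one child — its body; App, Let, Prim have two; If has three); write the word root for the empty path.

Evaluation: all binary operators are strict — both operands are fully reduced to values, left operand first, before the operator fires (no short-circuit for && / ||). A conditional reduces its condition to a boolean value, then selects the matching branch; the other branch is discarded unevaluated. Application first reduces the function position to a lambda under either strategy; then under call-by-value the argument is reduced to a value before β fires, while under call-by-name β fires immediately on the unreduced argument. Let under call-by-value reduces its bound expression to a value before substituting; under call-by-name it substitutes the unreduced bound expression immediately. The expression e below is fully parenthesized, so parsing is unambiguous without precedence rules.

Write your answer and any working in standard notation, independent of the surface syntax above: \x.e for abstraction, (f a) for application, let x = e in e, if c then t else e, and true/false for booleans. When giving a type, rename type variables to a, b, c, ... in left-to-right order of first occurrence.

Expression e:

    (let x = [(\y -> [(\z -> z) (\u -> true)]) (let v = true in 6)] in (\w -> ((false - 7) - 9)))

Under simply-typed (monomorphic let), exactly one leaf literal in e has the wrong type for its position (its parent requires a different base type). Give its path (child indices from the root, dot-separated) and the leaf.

Derivation:
z : b
\z._ : b -> b
\u._ : c -> Bool
  unify b -> b ~ (c -> Bool) -> d
  unify b ~ c -> Bool
  unify c -> Bool ~ d
_ _ : c -> Bool
\y._ : a -> c -> Bool
let v : Bool
  unify a -> c -> Bool ~ Int -> e
  unify a ~ Int
  unify c -> Bool ~ e
_ _ : c -> Bool
let x : c -> Bool
  unify Bool ~ Int
  FAIL: mismatch Bool ~ Int

Answer: 1.0.0.0 : false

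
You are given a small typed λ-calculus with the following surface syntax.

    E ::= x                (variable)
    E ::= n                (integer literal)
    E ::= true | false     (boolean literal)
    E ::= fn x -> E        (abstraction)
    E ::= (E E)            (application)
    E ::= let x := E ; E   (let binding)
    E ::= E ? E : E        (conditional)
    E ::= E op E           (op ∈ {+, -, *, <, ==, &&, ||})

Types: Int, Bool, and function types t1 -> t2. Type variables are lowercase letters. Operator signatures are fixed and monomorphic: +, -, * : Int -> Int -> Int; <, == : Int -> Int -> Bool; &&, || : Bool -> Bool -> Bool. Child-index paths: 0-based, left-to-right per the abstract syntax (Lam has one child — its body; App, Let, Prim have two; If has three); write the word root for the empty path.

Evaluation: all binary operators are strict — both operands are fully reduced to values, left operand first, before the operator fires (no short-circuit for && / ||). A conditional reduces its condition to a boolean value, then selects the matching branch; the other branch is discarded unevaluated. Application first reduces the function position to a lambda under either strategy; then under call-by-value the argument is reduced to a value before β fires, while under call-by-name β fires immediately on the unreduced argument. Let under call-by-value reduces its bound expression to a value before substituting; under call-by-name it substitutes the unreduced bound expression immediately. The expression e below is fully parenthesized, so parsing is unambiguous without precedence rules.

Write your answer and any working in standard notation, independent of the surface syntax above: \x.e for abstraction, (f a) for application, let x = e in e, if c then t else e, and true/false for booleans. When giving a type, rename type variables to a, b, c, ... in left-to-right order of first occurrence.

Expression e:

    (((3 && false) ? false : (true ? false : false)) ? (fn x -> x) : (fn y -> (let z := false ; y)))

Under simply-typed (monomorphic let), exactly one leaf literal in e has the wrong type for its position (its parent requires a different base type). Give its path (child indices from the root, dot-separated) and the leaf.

Answer: 0.0.0 : 3

Derivation:
  unify Int ~ Bool
  FAIL: mismatch Int ~ Bool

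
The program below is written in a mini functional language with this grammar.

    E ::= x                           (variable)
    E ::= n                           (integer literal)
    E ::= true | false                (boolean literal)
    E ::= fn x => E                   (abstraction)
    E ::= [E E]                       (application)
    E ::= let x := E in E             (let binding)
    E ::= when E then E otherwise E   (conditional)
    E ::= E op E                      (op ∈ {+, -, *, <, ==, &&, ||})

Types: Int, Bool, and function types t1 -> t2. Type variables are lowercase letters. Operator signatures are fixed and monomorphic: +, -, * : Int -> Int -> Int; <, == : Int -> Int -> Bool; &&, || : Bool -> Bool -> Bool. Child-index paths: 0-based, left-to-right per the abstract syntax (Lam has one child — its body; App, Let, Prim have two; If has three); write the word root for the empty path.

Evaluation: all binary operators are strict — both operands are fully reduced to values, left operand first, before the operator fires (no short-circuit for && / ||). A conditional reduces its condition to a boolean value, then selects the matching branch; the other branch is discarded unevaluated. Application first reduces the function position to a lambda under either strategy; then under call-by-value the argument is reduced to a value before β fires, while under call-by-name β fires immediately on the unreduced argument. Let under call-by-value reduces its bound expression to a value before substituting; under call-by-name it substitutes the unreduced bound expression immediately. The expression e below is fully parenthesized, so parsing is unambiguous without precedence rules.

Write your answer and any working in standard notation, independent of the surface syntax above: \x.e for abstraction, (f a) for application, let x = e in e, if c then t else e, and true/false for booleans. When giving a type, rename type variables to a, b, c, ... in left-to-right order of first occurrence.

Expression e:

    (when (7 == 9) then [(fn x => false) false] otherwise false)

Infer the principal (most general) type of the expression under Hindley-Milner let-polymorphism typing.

Working:
  unify Int ~ Int
  unify Int ~ Int
  unify Bool ~ Bool
\x._ : a -> Bool
  unify a -> Bool ~ Bool -> b
  unify a ~ Bool
  unify Bool ~ b
_ _ : Bool
  unify Bool ~ Bool

Answer: Bool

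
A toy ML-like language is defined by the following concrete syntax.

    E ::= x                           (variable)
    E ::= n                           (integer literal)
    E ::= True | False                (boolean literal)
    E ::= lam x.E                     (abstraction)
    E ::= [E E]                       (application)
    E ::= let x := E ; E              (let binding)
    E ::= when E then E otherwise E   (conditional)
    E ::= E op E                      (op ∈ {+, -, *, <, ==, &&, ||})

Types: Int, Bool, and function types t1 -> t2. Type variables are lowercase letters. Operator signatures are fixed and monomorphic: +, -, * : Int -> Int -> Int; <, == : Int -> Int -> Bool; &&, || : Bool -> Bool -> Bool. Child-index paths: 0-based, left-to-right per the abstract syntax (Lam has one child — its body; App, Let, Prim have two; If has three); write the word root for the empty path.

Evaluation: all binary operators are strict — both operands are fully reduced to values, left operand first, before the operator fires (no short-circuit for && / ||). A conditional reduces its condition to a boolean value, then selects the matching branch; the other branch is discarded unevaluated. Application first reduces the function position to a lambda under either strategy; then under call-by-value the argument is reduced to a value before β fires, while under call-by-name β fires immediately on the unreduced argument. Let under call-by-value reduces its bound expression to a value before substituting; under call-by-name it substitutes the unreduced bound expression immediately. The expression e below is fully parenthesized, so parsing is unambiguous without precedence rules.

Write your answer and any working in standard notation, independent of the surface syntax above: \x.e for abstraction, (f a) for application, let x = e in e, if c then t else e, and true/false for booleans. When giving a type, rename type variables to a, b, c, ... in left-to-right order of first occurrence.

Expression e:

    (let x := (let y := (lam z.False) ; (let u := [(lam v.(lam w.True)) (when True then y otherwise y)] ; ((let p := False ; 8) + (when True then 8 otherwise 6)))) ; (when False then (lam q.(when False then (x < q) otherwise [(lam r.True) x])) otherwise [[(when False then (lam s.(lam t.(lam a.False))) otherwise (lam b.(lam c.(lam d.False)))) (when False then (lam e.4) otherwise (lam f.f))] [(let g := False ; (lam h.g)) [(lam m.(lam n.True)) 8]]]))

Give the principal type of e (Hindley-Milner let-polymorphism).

Answer: Int -> Bool

Derivation:
\z._ : a -> Bool
let y : forall. a -> Bool
\w._ : c -> Bool
\v._ : b -> c -> Bool
  unify Bool ~ Bool
y : d -> Bool
y : e -> Bool
  unify d -> Bool ~ e -> Bool
  unify d ~ e
  unify Bool ~ Bool
  unify b -> c -> Bool ~ (e -> Bool) -> f
  unify b ~ e -> Bool
  unify c -> Bool ~ f
_ _ : c -> Bool
let u : forall. c -> Bool
let p : Bool
  unify Int ~ Int
  unify Bool ~ Bool
  unify Int ~ Int
  unify Int ~ Int
let x : Int
  unify Bool ~ Bool
  unify Bool ~ Bool
x : Int
  unify Int ~ Int
q : g
  unify g ~ Int
\r._ : h -> Bool
x : Int
  unify h -> Bool ~ Int -> i
  unify h ~ Int
  unify Bool ~ i
_ _ : Bool
  unify Bool ~ Bool
\q._ : Int -> Bool
  unify Bool ~ Bool
\a._ : l -> Bool
\t._ : k -> l -> Bool
\s._ : j -> k -> l -> Bool
\d._ : o -> Bool
\c._ : n -> o -> Bool
\b._ : m -> n -> o -> Bool
  unify j -> k -> l -> Bool ~ m -> n -> o -> Bool
  unify j ~ m
  unify k -> l -> Bool ~ n -> o -> Bool
  unify k ~ n
  unify l -> Bool ~ o -> Bool
  unify l ~ o
  unify Bool ~ Bool
  unify Bool ~ Bool
\e._ : p -> Int
f : q
\f._ : q -> q
  unify p -> Int ~ q -> q
  unify p ~ q
  unify Int ~ q
  unify m -> n -> o -> Bool ~ (Int -> Int) -> r
  unify m ~ Int -> Int
  unify n -> o -> Bool ~ r
_ _ : n -> o -> Bool
let g : Bool
g : Bool
\h._ : s -> Bool
\n._ : u -> Bool
\m._ : t -> u -> Bool
  unify t -> u -> Bool ~ Int -> v
  unify t ~ Int
  unify u -> Bool ~ v
_ _ : u -> Bool
  unify s -> Bool ~ (u -> Bool) -> w
  unify s ~ u -> Bool
  unify Bool ~ w
_ _ : Bool
  unify n -> o -> Bool ~ Bool -> x
  unify n ~ Bool
  unify o -> Bool ~ x
_ _ : o -> Bool
  unify Int -> Bool ~ o -> Bool
  unify Int ~ o
  unify Bool ~ Bool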